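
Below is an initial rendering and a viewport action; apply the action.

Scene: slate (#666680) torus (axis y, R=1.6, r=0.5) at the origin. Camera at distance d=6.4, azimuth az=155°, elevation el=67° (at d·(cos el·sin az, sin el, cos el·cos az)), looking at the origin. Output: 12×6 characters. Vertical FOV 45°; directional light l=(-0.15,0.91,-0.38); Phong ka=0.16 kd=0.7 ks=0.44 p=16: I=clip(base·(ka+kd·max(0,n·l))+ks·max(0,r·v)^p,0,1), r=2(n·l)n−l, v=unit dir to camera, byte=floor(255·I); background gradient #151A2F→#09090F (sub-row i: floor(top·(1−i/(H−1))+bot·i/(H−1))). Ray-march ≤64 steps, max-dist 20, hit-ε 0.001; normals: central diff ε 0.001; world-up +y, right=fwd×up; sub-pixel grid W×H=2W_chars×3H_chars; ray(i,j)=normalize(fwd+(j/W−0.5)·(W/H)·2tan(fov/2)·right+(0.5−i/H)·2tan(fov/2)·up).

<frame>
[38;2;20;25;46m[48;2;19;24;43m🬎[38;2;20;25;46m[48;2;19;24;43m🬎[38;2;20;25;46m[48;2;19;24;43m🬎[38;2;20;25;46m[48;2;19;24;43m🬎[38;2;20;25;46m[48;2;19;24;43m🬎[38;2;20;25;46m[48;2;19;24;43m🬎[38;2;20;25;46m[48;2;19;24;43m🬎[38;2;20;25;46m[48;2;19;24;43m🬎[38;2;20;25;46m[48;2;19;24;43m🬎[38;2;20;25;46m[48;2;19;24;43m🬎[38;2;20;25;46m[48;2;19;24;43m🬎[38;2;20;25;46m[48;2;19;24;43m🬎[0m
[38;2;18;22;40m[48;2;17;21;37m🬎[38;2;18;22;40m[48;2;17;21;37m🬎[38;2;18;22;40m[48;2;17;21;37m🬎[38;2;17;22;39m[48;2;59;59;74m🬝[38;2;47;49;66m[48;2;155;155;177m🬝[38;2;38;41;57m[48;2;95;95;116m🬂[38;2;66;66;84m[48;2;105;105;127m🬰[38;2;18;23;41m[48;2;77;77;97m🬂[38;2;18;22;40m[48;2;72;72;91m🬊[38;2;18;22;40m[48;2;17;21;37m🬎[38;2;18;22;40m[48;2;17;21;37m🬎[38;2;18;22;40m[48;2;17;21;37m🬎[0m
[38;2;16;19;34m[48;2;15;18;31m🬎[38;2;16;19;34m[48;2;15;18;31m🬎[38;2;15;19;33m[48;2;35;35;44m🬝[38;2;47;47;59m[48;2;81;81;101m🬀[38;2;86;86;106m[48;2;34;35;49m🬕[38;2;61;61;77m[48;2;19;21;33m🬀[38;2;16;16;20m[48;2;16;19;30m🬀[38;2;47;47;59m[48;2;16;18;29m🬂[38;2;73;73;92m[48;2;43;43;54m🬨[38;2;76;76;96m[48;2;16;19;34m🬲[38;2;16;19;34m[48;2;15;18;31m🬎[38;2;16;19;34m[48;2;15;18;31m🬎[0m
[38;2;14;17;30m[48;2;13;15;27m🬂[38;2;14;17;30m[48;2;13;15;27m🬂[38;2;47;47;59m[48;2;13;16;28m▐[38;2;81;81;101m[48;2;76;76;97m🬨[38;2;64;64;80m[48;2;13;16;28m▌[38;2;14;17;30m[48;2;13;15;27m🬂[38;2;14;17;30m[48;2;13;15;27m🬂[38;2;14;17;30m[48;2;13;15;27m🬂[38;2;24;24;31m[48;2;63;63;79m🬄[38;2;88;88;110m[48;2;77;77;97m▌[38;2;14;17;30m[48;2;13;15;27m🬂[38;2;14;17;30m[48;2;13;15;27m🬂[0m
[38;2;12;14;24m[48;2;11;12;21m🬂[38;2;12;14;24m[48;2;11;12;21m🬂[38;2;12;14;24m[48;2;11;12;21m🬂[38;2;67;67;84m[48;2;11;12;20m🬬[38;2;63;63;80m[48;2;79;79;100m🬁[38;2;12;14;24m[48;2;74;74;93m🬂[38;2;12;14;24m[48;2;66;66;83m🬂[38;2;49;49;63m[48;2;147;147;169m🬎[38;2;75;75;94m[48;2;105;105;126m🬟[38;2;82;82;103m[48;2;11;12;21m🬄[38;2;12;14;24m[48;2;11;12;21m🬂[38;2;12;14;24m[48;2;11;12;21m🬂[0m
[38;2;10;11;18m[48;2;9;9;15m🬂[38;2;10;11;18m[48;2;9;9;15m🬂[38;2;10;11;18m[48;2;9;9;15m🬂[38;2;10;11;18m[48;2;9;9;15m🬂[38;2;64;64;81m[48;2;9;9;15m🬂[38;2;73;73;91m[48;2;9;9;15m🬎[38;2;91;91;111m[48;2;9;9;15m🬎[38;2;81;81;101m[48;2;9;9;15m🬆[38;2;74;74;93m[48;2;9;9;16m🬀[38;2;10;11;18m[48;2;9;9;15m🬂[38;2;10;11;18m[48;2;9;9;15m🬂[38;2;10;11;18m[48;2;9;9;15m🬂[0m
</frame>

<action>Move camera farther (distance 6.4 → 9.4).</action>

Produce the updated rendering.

<frame>
[38;2;20;25;46m[48;2;19;24;43m🬎[38;2;20;25;46m[48;2;19;24;43m🬎[38;2;20;25;46m[48;2;19;24;43m🬎[38;2;20;25;46m[48;2;19;24;43m🬎[38;2;20;25;46m[48;2;19;24;43m🬎[38;2;20;25;46m[48;2;19;24;43m🬎[38;2;20;25;46m[48;2;19;24;43m🬎[38;2;20;25;46m[48;2;19;24;43m🬎[38;2;20;25;46m[48;2;19;24;43m🬎[38;2;20;25;46m[48;2;19;24;43m🬎[38;2;20;25;46m[48;2;19;24;43m🬎[38;2;20;25;46m[48;2;19;24;43m🬎[0m
[38;2;18;22;40m[48;2;17;21;37m🬎[38;2;18;22;40m[48;2;17;21;37m🬎[38;2;18;22;40m[48;2;17;21;37m🬎[38;2;18;22;40m[48;2;17;21;37m🬎[38;2;18;22;40m[48;2;17;21;37m🬎[38;2;17;22;39m[48;2;67;67;84m🬝[38;2;18;22;40m[48;2;72;72;91m🬎[38;2;18;22;40m[48;2;17;21;37m🬎[38;2;18;22;40m[48;2;17;21;37m🬎[38;2;18;22;40m[48;2;17;21;37m🬎[38;2;18;22;40m[48;2;17;21;37m🬎[38;2;18;22;40m[48;2;17;21;37m🬎[0m
[38;2;16;19;34m[48;2;15;18;31m🬎[38;2;16;19;34m[48;2;15;18;31m🬎[38;2;16;19;34m[48;2;15;18;31m🬎[38;2;16;19;34m[48;2;15;18;31m🬎[38;2;36;38;52m[48;2;80;80;100m🬄[38;2;123;123;145m[48;2;36;37;51m🬂[38;2;79;79;99m[48;2;16;18;29m🬂[38;2;69;69;86m[48;2;15;18;31m🬬[38;2;80;80;100m[48;2;15;19;33m🬓[38;2;16;19;34m[48;2;15;18;31m🬎[38;2;16;19;34m[48;2;15;18;31m🬎[38;2;16;19;34m[48;2;15;18;31m🬎[0m
[38;2;14;17;30m[48;2;13;15;27m🬂[38;2;14;17;30m[48;2;13;15;27m🬂[38;2;14;17;30m[48;2;13;15;27m🬂[38;2;14;17;30m[48;2;13;15;27m🬂[38;2;64;64;81m[48;2;78;78;97m🬏[38;2;66;66;83m[48;2;13;16;28m🬏[38;2;14;17;30m[48;2;13;15;27m🬂[38;2;24;26;38m[48;2;64;64;80m🬆[38;2;87;87;109m[48;2;13;16;28m▌[38;2;14;17;30m[48;2;13;15;27m🬂[38;2;14;17;30m[48;2;13;15;27m🬂[38;2;14;17;30m[48;2;13;15;27m🬂[0m
[38;2;12;14;24m[48;2;11;12;21m🬂[38;2;12;14;24m[48;2;11;12;21m🬂[38;2;12;14;24m[48;2;11;12;21m🬂[38;2;12;14;24m[48;2;11;12;21m🬂[38;2;73;73;91m[48;2;11;12;21m🬁[38;2;77;77;96m[48;2;11;12;20m🬎[38;2;81;81;101m[48;2;11;12;20m🬎[38;2;97;97;118m[48;2;11;12;20m🬆[38;2;12;14;24m[48;2;11;12;21m🬂[38;2;12;14;24m[48;2;11;12;21m🬂[38;2;12;14;24m[48;2;11;12;21m🬂[38;2;12;14;24m[48;2;11;12;21m🬂[0m
[38;2;10;11;18m[48;2;9;9;15m🬂[38;2;10;11;18m[48;2;9;9;15m🬂[38;2;10;11;18m[48;2;9;9;15m🬂[38;2;10;11;18m[48;2;9;9;15m🬂[38;2;10;11;18m[48;2;9;9;15m🬂[38;2;10;11;18m[48;2;9;9;15m🬂[38;2;10;11;18m[48;2;9;9;15m🬂[38;2;10;11;18m[48;2;9;9;15m🬂[38;2;10;11;18m[48;2;9;9;15m🬂[38;2;10;11;18m[48;2;9;9;15m🬂[38;2;10;11;18m[48;2;9;9;15m🬂[38;2;10;11;18m[48;2;9;9;15m🬂[0m
</frame>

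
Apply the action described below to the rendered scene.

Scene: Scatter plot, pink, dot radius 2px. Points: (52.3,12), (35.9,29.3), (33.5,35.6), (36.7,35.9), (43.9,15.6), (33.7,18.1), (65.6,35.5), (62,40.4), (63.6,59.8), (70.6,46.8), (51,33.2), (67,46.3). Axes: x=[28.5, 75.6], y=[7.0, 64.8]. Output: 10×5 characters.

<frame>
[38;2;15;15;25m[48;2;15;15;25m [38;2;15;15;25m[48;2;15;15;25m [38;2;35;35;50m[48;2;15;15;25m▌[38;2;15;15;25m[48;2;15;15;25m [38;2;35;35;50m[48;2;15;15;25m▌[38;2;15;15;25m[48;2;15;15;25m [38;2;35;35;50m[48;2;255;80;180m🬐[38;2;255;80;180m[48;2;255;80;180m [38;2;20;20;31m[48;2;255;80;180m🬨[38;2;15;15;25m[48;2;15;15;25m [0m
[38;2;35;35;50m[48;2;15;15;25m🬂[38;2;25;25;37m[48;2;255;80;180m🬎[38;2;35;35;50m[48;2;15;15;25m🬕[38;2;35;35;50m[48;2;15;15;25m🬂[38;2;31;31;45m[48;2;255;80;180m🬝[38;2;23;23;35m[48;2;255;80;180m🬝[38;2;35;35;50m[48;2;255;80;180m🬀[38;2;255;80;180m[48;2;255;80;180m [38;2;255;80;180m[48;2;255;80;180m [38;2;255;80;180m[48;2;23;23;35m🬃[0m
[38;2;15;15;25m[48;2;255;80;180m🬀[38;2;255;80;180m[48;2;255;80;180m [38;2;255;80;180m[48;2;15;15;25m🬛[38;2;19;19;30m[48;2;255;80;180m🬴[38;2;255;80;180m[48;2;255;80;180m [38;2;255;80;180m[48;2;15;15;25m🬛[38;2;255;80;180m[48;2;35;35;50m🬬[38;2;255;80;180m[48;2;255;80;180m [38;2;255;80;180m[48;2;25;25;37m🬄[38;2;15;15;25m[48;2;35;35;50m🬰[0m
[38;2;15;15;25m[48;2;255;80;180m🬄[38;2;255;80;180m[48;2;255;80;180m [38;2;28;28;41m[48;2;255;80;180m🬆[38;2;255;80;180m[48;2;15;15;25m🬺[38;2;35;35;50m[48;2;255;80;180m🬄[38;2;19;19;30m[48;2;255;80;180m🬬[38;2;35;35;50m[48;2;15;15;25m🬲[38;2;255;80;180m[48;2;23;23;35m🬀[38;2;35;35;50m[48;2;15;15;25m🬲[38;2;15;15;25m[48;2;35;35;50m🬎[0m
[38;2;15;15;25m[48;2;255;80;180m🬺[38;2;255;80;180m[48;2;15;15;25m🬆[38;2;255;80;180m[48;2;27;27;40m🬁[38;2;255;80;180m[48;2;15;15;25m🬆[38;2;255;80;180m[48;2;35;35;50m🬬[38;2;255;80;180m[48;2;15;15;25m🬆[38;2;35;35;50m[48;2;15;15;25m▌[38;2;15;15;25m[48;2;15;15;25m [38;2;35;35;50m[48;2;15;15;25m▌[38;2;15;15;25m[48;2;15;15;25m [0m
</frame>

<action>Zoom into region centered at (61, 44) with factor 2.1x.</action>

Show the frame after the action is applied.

<frame>
[38;2;15;15;25m[48;2;15;15;25m [38;2;15;15;25m[48;2;15;15;25m [38;2;35;35;50m[48;2;15;15;25m▌[38;2;15;15;25m[48;2;15;15;25m [38;2;35;35;50m[48;2;15;15;25m▌[38;2;15;15;25m[48;2;15;15;25m [38;2;35;35;50m[48;2;15;15;25m▌[38;2;15;15;25m[48;2;15;15;25m [38;2;35;35;50m[48;2;15;15;25m▌[38;2;15;15;25m[48;2;15;15;25m [0m
[38;2;35;35;50m[48;2;15;15;25m🬂[38;2;35;35;50m[48;2;15;15;25m🬂[38;2;35;35;50m[48;2;15;15;25m🬕[38;2;35;35;50m[48;2;15;15;25m🬂[38;2;35;35;50m[48;2;15;15;25m🬕[38;2;35;35;50m[48;2;15;15;25m🬂[38;2;35;35;50m[48;2;255;80;180m🬆[38;2;255;80;180m[48;2;35;35;50m🬺[38;2;35;35;50m[48;2;255;80;180m🬀[38;2;255;80;180m[48;2;28;28;41m🬱[0m
[38;2;15;15;25m[48;2;35;35;50m🬰[38;2;15;15;25m[48;2;35;35;50m🬰[38;2;35;35;50m[48;2;15;15;25m🬛[38;2;15;15;25m[48;2;35;35;50m🬰[38;2;28;28;41m[48;2;255;80;180m🬆[38;2;255;80;180m[48;2;15;15;25m🬺[38;2;255;80;180m[48;2;30;30;43m🬑[38;2;255;80;180m[48;2;21;21;33m🬆[38;2;255;80;180m[48;2;28;28;41m🬊[38;2;255;80;180m[48;2;23;23;35m🬀[0m
[38;2;15;15;25m[48;2;255;80;180m🬆[38;2;19;19;30m[48;2;255;80;180m🬬[38;2;35;35;50m[48;2;15;15;25m🬲[38;2;15;15;25m[48;2;35;35;50m🬎[38;2;255;80;180m[48;2;31;31;45m🬁[38;2;255;80;180m[48;2;25;25;37m🬥[38;2;35;35;50m[48;2;255;80;180m🬀[38;2;15;15;25m[48;2;255;80;180m🬊[38;2;35;35;50m[48;2;15;15;25m🬲[38;2;15;15;25m[48;2;35;35;50m🬎[0m
[38;2;255;80;180m[48;2;15;15;25m🬬[38;2;255;80;180m[48;2;15;15;25m🬆[38;2;35;35;50m[48;2;15;15;25m▌[38;2;15;15;25m[48;2;15;15;25m [38;2;35;35;50m[48;2;15;15;25m▌[38;2;15;15;25m[48;2;15;15;25m [38;2;255;80;180m[48;2;28;28;41m🬊[38;2;255;80;180m[48;2;15;15;25m🬀[38;2;35;35;50m[48;2;15;15;25m▌[38;2;15;15;25m[48;2;15;15;25m [0m
</frame>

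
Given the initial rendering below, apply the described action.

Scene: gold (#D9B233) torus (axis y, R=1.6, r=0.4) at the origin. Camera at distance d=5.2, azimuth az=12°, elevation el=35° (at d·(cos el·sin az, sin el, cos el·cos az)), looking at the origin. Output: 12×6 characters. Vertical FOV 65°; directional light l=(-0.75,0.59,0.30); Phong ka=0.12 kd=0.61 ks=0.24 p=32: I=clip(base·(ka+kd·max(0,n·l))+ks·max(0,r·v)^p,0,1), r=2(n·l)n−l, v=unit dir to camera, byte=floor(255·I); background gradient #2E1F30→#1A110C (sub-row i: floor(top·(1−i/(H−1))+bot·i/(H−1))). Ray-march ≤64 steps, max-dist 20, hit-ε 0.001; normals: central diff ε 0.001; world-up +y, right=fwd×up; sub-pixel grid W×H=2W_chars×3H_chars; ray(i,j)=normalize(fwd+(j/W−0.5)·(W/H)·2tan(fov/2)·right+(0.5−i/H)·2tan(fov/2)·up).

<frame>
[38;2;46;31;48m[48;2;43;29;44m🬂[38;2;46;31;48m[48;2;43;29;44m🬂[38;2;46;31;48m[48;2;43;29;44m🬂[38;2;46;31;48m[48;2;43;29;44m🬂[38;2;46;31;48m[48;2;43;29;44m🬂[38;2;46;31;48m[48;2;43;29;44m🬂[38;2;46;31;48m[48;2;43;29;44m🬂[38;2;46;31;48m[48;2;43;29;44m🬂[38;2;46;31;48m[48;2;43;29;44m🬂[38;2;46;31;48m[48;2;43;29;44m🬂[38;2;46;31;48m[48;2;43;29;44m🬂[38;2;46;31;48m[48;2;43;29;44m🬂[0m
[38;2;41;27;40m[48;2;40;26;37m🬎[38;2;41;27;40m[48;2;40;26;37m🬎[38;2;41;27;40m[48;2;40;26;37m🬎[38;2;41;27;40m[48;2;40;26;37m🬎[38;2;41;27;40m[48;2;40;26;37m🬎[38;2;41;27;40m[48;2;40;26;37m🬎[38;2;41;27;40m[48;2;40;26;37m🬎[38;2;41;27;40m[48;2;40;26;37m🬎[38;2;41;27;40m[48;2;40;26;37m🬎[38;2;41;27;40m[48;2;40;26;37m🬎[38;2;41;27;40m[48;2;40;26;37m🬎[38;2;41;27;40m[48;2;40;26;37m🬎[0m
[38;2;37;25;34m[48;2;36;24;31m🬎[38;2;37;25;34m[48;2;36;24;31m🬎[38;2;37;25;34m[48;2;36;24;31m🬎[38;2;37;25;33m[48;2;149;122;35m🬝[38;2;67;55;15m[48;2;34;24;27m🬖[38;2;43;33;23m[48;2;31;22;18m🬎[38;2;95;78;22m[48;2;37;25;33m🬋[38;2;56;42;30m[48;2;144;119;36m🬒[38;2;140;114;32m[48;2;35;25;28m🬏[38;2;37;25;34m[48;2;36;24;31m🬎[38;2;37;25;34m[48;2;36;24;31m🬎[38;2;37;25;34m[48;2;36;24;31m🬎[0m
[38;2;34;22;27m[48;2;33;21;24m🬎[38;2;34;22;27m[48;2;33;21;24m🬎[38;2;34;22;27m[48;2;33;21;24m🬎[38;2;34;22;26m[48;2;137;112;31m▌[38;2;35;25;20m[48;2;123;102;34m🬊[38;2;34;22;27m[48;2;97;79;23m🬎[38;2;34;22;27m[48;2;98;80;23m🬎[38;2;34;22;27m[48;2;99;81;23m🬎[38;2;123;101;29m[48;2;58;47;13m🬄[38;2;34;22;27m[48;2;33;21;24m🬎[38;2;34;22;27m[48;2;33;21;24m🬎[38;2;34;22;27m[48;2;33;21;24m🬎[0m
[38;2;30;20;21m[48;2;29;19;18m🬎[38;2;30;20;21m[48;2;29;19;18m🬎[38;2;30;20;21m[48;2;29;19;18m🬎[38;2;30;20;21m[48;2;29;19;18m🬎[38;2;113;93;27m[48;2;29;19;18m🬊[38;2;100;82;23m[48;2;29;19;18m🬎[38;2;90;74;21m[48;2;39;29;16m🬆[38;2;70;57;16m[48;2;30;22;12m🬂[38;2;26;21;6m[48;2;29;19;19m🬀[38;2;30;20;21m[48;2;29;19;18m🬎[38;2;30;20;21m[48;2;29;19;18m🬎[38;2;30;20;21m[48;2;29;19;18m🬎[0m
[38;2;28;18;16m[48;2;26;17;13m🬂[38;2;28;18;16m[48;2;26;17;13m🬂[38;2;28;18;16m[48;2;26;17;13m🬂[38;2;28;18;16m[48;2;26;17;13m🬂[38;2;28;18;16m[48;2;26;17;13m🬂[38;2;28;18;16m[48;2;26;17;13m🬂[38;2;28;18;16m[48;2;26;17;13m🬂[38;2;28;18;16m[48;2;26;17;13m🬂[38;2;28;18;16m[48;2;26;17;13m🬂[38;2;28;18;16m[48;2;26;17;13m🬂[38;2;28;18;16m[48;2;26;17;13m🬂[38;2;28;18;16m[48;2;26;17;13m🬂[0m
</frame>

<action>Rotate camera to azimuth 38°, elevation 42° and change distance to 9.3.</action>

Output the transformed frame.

<frame>
[38;2;46;31;48m[48;2;43;29;44m🬂[38;2;46;31;48m[48;2;43;29;44m🬂[38;2;46;31;48m[48;2;43;29;44m🬂[38;2;46;31;48m[48;2;43;29;44m🬂[38;2;46;31;48m[48;2;43;29;44m🬂[38;2;46;31;48m[48;2;43;29;44m🬂[38;2;46;31;48m[48;2;43;29;44m🬂[38;2;46;31;48m[48;2;43;29;44m🬂[38;2;46;31;48m[48;2;43;29;44m🬂[38;2;46;31;48m[48;2;43;29;44m🬂[38;2;46;31;48m[48;2;43;29;44m🬂[38;2;46;31;48m[48;2;43;29;44m🬂[0m
[38;2;41;27;40m[48;2;40;26;37m🬎[38;2;41;27;40m[48;2;40;26;37m🬎[38;2;41;27;40m[48;2;40;26;37m🬎[38;2;41;27;40m[48;2;40;26;37m🬎[38;2;41;27;40m[48;2;40;26;37m🬎[38;2;41;27;40m[48;2;40;26;37m🬎[38;2;41;27;40m[48;2;40;26;37m🬎[38;2;41;27;40m[48;2;40;26;37m🬎[38;2;41;27;40m[48;2;40;26;37m🬎[38;2;41;27;40m[48;2;40;26;37m🬎[38;2;41;27;40m[48;2;40;26;37m🬎[38;2;41;27;40m[48;2;40;26;37m🬎[0m
[38;2;37;25;34m[48;2;36;24;31m🬎[38;2;37;25;34m[48;2;36;24;31m🬎[38;2;37;25;34m[48;2;36;24;31m🬎[38;2;37;25;34m[48;2;36;24;31m🬎[38;2;37;25;34m[48;2;36;24;31m🬎[38;2;63;52;14m[48;2;35;24;28m🬏[38;2;35;24;28m[48;2;75;61;17m🬝[38;2;127;104;30m[48;2;37;25;33m🬏[38;2;37;25;34m[48;2;36;24;31m🬎[38;2;37;25;34m[48;2;36;24;31m🬎[38;2;37;25;34m[48;2;36;24;31m🬎[38;2;37;25;34m[48;2;36;24;31m🬎[0m
[38;2;34;22;27m[48;2;33;21;24m🬎[38;2;34;22;27m[48;2;33;21;24m🬎[38;2;34;22;27m[48;2;33;21;24m🬎[38;2;34;22;27m[48;2;33;21;24m🬎[38;2;150;123;35m[48;2;33;21;25m🬁[38;2;47;37;15m[48;2;118;97;30m🬸[38;2;131;108;31m[48;2;36;26;20m🬇[38;2;157;129;37m[48;2;38;29;15m🬀[38;2;34;22;27m[48;2;33;21;24m🬎[38;2;34;22;27m[48;2;33;21;24m🬎[38;2;34;22;27m[48;2;33;21;24m🬎[38;2;34;22;27m[48;2;33;21;24m🬎[0m
[38;2;30;20;21m[48;2;29;19;18m🬎[38;2;30;20;21m[48;2;29;19;18m🬎[38;2;30;20;21m[48;2;29;19;18m🬎[38;2;30;20;21m[48;2;29;19;18m🬎[38;2;30;20;21m[48;2;29;19;18m🬎[38;2;30;20;21m[48;2;29;19;18m🬎[38;2;30;20;21m[48;2;29;19;18m🬎[38;2;30;20;21m[48;2;29;19;18m🬎[38;2;30;20;21m[48;2;29;19;18m🬎[38;2;30;20;21m[48;2;29;19;18m🬎[38;2;30;20;21m[48;2;29;19;18m🬎[38;2;30;20;21m[48;2;29;19;18m🬎[0m
[38;2;28;18;16m[48;2;26;17;13m🬂[38;2;28;18;16m[48;2;26;17;13m🬂[38;2;28;18;16m[48;2;26;17;13m🬂[38;2;28;18;16m[48;2;26;17;13m🬂[38;2;28;18;16m[48;2;26;17;13m🬂[38;2;28;18;16m[48;2;26;17;13m🬂[38;2;28;18;16m[48;2;26;17;13m🬂[38;2;28;18;16m[48;2;26;17;13m🬂[38;2;28;18;16m[48;2;26;17;13m🬂[38;2;28;18;16m[48;2;26;17;13m🬂[38;2;28;18;16m[48;2;26;17;13m🬂[38;2;28;18;16m[48;2;26;17;13m🬂[0m
</frame>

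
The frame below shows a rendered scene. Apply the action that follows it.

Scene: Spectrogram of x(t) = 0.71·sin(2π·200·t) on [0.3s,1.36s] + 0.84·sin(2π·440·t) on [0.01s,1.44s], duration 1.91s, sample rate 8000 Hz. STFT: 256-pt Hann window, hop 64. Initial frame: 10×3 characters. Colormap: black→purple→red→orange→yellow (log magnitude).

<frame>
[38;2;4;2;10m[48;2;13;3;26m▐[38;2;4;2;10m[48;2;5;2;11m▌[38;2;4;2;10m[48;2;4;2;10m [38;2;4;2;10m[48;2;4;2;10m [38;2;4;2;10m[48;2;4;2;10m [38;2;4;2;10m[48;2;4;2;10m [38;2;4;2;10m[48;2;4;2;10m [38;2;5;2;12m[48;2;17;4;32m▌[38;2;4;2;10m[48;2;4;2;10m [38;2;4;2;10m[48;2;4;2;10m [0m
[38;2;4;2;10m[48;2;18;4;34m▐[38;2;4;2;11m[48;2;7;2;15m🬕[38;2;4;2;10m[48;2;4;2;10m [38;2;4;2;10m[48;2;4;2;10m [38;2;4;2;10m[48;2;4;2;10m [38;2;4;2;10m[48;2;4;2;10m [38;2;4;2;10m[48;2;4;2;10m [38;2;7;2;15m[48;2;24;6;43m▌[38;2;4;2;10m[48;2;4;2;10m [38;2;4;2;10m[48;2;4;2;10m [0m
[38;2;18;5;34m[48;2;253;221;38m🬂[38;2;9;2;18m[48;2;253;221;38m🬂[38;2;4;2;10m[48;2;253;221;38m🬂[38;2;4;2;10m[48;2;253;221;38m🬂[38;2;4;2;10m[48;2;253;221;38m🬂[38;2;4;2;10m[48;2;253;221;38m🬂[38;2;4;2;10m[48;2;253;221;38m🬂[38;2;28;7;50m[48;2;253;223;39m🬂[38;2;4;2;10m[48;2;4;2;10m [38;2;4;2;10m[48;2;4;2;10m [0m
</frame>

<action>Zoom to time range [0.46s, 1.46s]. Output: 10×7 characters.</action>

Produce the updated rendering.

<frame>
[38;2;4;2;10m[48;2;4;2;10m [38;2;4;2;10m[48;2;4;2;10m [38;2;4;2;10m[48;2;4;2;10m [38;2;4;2;10m[48;2;4;2;10m [38;2;4;2;10m[48;2;4;2;10m [38;2;4;2;10m[48;2;4;2;10m [38;2;4;2;10m[48;2;4;2;10m [38;2;4;2;10m[48;2;4;2;10m [38;2;4;2;10m[48;2;4;2;10m [38;2;5;2;11m[48;2;15;4;28m▌[0m
[38;2;4;2;10m[48;2;4;2;10m [38;2;4;2;10m[48;2;4;2;10m [38;2;4;2;10m[48;2;4;2;10m [38;2;4;2;10m[48;2;4;2;10m [38;2;4;2;10m[48;2;4;2;10m [38;2;4;2;10m[48;2;4;2;10m [38;2;4;2;10m[48;2;4;2;10m [38;2;4;2;10m[48;2;4;2;10m [38;2;4;2;10m[48;2;4;2;10m [38;2;5;2;12m[48;2;15;4;29m▌[0m
[38;2;4;2;10m[48;2;4;2;10m [38;2;4;2;10m[48;2;4;2;10m [38;2;4;2;10m[48;2;4;2;10m [38;2;4;2;10m[48;2;4;2;10m [38;2;4;2;10m[48;2;4;2;10m [38;2;4;2;10m[48;2;4;2;10m [38;2;4;2;10m[48;2;4;2;10m [38;2;4;2;10m[48;2;4;2;10m [38;2;4;2;10m[48;2;4;2;10m [38;2;5;2;12m[48;2;16;4;32m▌[0m
[38;2;4;2;10m[48;2;4;2;10m [38;2;4;2;10m[48;2;4;2;10m [38;2;4;2;10m[48;2;4;2;10m [38;2;4;2;10m[48;2;4;2;10m [38;2;4;2;10m[48;2;4;2;10m [38;2;4;2;10m[48;2;4;2;10m [38;2;4;2;10m[48;2;4;2;10m [38;2;4;2;10m[48;2;4;2;10m [38;2;4;2;10m[48;2;4;2;10m [38;2;6;2;13m[48;2;19;5;36m▌[0m
[38;2;4;2;10m[48;2;4;2;10m [38;2;4;2;10m[48;2;4;2;10m [38;2;4;2;10m[48;2;4;2;10m [38;2;4;2;10m[48;2;4;2;10m [38;2;4;2;10m[48;2;4;2;10m [38;2;4;2;10m[48;2;4;2;10m [38;2;4;2;10m[48;2;4;2;10m [38;2;4;2;10m[48;2;4;2;10m [38;2;4;2;10m[48;2;4;2;10m [38;2;8;2;17m[48;2;26;6;47m▌[0m
[38;2;4;2;10m[48;2;6;2;13m🬎[38;2;4;2;10m[48;2;6;2;13m🬎[38;2;4;2;10m[48;2;6;2;13m🬎[38;2;4;2;10m[48;2;6;2;13m🬎[38;2;4;2;10m[48;2;6;2;14m🬎[38;2;4;2;10m[48;2;6;2;14m🬎[38;2;4;2;10m[48;2;6;2;14m🬎[38;2;4;2;10m[48;2;6;2;14m🬎[38;2;4;2;10m[48;2;6;2;13m🬎[38;2;26;6;47m[48;2;114;28;85m🬝[0m
[38;2;254;248;49m[48;2;252;216;36m🬂[38;2;254;248;49m[48;2;252;216;36m🬂[38;2;254;248;49m[48;2;252;216;36m🬂[38;2;254;248;49m[48;2;252;216;36m🬂[38;2;254;248;49m[48;2;252;216;36m🬂[38;2;254;248;49m[48;2;252;216;36m🬂[38;2;254;248;49m[48;2;252;216;36m🬂[38;2;254;248;49m[48;2;252;216;36m🬂[38;2;254;248;49m[48;2;252;216;36m🬂[38;2;253;232;42m[48;2;137;44;76m🬕[0m
</frame>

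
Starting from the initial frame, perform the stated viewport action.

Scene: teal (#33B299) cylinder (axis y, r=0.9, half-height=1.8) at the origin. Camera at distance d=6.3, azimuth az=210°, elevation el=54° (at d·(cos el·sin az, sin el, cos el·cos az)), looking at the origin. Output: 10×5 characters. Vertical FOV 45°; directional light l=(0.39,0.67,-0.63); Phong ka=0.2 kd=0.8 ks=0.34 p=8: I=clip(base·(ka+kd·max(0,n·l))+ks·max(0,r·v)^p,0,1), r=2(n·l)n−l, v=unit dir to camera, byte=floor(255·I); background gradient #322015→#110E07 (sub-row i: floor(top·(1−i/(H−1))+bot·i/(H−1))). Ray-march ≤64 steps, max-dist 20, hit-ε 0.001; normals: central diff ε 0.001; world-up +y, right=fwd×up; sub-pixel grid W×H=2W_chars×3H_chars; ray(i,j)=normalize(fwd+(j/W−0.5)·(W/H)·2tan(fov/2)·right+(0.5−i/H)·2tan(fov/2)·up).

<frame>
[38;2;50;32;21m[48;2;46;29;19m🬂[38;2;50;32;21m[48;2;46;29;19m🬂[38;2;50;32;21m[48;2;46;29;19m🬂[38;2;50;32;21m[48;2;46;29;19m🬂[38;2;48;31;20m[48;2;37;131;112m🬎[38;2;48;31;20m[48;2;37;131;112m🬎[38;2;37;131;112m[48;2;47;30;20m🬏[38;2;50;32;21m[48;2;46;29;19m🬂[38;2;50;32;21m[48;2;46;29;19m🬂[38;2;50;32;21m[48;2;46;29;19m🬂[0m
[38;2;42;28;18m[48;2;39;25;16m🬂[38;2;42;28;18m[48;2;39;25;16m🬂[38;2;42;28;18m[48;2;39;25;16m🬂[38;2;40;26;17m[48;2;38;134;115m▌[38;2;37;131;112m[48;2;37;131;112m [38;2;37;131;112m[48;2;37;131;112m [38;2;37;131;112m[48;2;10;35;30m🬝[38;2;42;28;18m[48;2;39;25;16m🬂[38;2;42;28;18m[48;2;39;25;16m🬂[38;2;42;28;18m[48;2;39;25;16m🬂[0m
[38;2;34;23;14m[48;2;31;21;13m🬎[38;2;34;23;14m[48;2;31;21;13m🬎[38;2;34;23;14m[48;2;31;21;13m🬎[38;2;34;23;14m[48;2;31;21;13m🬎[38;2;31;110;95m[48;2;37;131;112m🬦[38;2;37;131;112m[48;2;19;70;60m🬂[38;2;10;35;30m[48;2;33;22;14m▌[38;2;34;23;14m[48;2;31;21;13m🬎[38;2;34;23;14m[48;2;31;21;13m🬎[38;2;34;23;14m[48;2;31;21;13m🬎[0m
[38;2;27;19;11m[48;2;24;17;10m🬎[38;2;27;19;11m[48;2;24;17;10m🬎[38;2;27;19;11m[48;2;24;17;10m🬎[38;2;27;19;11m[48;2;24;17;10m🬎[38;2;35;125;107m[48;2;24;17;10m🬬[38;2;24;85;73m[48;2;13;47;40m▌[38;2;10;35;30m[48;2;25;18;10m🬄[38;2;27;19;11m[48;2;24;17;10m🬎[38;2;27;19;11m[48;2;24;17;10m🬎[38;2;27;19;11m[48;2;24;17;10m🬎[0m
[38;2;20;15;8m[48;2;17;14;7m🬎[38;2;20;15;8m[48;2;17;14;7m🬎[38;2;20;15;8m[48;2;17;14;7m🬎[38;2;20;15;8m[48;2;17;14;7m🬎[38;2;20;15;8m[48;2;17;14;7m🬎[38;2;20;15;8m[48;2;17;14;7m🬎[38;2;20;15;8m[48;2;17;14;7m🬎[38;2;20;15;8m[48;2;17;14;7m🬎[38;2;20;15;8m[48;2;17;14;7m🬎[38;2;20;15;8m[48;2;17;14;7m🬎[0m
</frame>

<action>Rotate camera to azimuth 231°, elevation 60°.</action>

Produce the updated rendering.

<frame>
[38;2;50;32;21m[48;2;46;29;19m🬂[38;2;50;32;21m[48;2;46;29;19m🬂[38;2;50;32;21m[48;2;46;29;19m🬂[38;2;50;32;21m[48;2;46;29;19m🬂[38;2;47;30;20m[48;2;37;131;112m🬝[38;2;48;31;20m[48;2;37;131;112m🬎[38;2;50;32;21m[48;2;46;29;19m🬂[38;2;50;32;21m[48;2;46;29;19m🬂[38;2;50;32;21m[48;2;46;29;19m🬂[38;2;50;32;21m[48;2;46;29;19m🬂[0m
[38;2;42;28;18m[48;2;39;25;16m🬂[38;2;42;28;18m[48;2;39;25;16m🬂[38;2;42;28;18m[48;2;39;25;16m🬂[38;2;40;26;17m[48;2;38;131;113m▌[38;2;37;131;112m[48;2;38;131;113m🬨[38;2;37;131;112m[48;2;37;131;112m [38;2;37;131;112m[48;2;37;131;112m [38;2;42;28;18m[48;2;39;25;16m🬂[38;2;42;28;18m[48;2;39;25;16m🬂[38;2;42;28;18m[48;2;39;25;16m🬂[0m
[38;2;34;23;14m[48;2;31;21;13m🬎[38;2;34;23;14m[48;2;31;21;13m🬎[38;2;34;23;14m[48;2;31;21;13m🬎[38;2;38;133;114m[48;2;32;22;13m🬁[38;2;34;120;103m[48;2;21;77;66m🬕[38;2;37;131;112m[48;2;12;41;36m🬂[38;2;37;131;112m[48;2;18;29;23m🬀[38;2;34;23;14m[48;2;31;21;13m🬎[38;2;34;23;14m[48;2;31;21;13m🬎[38;2;34;23;14m[48;2;31;21;13m🬎[0m
[38;2;27;19;11m[48;2;24;17;10m🬎[38;2;27;19;11m[48;2;24;17;10m🬎[38;2;27;19;11m[48;2;24;17;10m🬎[38;2;27;19;11m[48;2;24;17;10m🬎[38;2;29;102;88m[48;2;24;17;10m🬬[38;2;14;48;42m[48;2;10;35;30m▌[38;2;10;35;30m[48;2;25;18;10m🬄[38;2;27;19;11m[48;2;24;17;10m🬎[38;2;27;19;11m[48;2;24;17;10m🬎[38;2;27;19;11m[48;2;24;17;10m🬎[0m
[38;2;20;15;8m[48;2;17;14;7m🬎[38;2;20;15;8m[48;2;17;14;7m🬎[38;2;20;15;8m[48;2;17;14;7m🬎[38;2;20;15;8m[48;2;17;14;7m🬎[38;2;20;15;8m[48;2;17;14;7m🬎[38;2;20;15;8m[48;2;17;14;7m🬎[38;2;20;15;8m[48;2;17;14;7m🬎[38;2;20;15;8m[48;2;17;14;7m🬎[38;2;20;15;8m[48;2;17;14;7m🬎[38;2;20;15;8m[48;2;17;14;7m🬎[0m
</frame>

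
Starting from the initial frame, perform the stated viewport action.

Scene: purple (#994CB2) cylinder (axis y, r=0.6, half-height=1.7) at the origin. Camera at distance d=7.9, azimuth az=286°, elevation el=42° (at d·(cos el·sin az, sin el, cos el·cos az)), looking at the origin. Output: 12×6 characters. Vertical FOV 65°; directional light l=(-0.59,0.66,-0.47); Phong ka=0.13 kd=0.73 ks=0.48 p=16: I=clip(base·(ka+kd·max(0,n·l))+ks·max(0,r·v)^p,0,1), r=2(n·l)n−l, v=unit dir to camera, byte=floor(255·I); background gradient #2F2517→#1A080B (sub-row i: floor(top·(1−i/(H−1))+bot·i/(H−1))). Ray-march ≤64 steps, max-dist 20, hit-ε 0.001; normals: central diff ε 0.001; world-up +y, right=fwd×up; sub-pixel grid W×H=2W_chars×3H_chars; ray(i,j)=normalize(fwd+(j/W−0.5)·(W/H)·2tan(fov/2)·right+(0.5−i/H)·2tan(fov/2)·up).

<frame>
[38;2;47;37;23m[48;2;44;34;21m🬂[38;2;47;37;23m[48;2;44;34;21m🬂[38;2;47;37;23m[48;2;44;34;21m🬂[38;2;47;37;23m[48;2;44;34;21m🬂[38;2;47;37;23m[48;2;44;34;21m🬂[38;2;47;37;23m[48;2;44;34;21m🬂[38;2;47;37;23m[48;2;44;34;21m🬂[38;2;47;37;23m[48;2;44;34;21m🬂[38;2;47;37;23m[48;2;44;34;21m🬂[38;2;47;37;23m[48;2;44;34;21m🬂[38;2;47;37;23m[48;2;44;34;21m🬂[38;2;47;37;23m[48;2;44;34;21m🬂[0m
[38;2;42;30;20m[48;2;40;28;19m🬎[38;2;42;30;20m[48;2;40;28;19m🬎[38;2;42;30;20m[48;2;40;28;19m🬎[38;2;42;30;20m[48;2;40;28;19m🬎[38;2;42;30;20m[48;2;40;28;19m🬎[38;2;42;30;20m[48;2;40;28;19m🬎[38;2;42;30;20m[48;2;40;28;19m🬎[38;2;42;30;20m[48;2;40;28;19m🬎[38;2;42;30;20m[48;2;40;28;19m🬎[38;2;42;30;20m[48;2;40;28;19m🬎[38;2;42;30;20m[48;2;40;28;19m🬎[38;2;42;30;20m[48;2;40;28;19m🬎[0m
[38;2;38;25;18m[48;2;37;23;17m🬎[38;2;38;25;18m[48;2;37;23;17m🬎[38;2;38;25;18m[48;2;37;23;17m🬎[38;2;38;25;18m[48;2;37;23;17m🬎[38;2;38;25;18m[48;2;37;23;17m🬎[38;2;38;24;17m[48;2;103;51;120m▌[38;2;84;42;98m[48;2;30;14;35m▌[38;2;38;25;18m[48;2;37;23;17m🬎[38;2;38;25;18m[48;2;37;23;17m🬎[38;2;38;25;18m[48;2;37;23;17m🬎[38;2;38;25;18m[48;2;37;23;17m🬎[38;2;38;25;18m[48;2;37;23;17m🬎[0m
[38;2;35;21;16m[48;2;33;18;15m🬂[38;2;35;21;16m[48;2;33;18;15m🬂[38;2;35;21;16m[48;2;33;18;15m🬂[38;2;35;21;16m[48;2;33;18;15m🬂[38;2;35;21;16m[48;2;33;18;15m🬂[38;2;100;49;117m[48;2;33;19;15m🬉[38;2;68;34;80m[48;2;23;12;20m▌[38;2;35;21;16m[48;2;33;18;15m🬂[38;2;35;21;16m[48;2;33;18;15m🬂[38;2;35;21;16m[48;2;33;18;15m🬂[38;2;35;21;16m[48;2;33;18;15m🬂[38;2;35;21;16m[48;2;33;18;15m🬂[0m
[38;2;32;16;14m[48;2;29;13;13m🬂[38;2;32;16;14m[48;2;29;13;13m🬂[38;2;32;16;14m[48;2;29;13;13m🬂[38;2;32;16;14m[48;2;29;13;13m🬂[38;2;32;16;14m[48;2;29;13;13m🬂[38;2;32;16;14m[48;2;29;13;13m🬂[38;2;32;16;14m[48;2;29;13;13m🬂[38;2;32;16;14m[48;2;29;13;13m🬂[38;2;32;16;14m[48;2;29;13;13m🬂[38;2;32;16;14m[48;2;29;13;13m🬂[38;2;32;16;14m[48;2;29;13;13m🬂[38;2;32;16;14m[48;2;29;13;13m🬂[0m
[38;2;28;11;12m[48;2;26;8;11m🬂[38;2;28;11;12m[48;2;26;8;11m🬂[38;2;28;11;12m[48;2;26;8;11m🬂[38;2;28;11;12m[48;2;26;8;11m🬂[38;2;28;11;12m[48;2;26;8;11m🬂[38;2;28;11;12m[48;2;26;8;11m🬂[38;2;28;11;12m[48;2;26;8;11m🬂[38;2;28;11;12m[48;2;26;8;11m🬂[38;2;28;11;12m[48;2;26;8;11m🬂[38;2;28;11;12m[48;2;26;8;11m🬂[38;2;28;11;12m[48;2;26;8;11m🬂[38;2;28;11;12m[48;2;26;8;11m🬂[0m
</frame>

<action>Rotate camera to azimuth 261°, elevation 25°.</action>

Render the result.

<frame>
[38;2;47;37;23m[48;2;44;34;21m🬂[38;2;47;37;23m[48;2;44;34;21m🬂[38;2;47;37;23m[48;2;44;34;21m🬂[38;2;47;37;23m[48;2;44;34;21m🬂[38;2;47;37;23m[48;2;44;34;21m🬂[38;2;47;37;23m[48;2;44;34;21m🬂[38;2;47;37;23m[48;2;44;34;21m🬂[38;2;47;37;23m[48;2;44;34;21m🬂[38;2;47;37;23m[48;2;44;34;21m🬂[38;2;47;37;23m[48;2;44;34;21m🬂[38;2;47;37;23m[48;2;44;34;21m🬂[38;2;47;37;23m[48;2;44;34;21m🬂[0m
[38;2;42;30;20m[48;2;40;28;19m🬎[38;2;42;30;20m[48;2;40;28;19m🬎[38;2;42;30;20m[48;2;40;28;19m🬎[38;2;42;30;20m[48;2;40;28;19m🬎[38;2;42;30;20m[48;2;40;28;19m🬎[38;2;42;30;20m[48;2;40;28;19m🬎[38;2;42;30;20m[48;2;40;28;19m🬎[38;2;42;30;20m[48;2;40;28;19m🬎[38;2;42;30;20m[48;2;40;28;19m🬎[38;2;42;30;20m[48;2;40;28;19m🬎[38;2;42;30;20m[48;2;40;28;19m🬎[38;2;42;30;20m[48;2;40;28;19m🬎[0m
[38;2;38;25;18m[48;2;37;23;17m🬎[38;2;38;25;18m[48;2;37;23;17m🬎[38;2;38;25;18m[48;2;37;23;17m🬎[38;2;38;25;18m[48;2;37;23;17m🬎[38;2;38;25;18m[48;2;37;23;17m🬎[38;2;93;46;108m[48;2;38;24;17m▐[38;2;93;46;108m[48;2;23;11;27m🬕[38;2;38;25;18m[48;2;37;23;17m🬎[38;2;38;25;18m[48;2;37;23;17m🬎[38;2;38;25;18m[48;2;37;23;17m🬎[38;2;38;25;18m[48;2;37;23;17m🬎[38;2;38;25;18m[48;2;37;23;17m🬎[0m
[38;2;35;21;16m[48;2;33;18;15m🬂[38;2;35;21;16m[48;2;33;18;15m🬂[38;2;35;21;16m[48;2;33;18;15m🬂[38;2;35;21;16m[48;2;33;18;15m🬂[38;2;35;21;16m[48;2;33;18;15m🬂[38;2;82;41;96m[48;2;34;19;15m▐[38;2;93;46;108m[48;2;19;9;23m▌[38;2;35;21;16m[48;2;33;18;15m🬂[38;2;35;21;16m[48;2;33;18;15m🬂[38;2;35;21;16m[48;2;33;18;15m🬂[38;2;35;21;16m[48;2;33;18;15m🬂[38;2;35;21;16m[48;2;33;18;15m🬂[0m
[38;2;32;16;14m[48;2;29;13;13m🬂[38;2;32;16;14m[48;2;29;13;13m🬂[38;2;32;16;14m[48;2;29;13;13m🬂[38;2;32;16;14m[48;2;29;13;13m🬂[38;2;32;16;14m[48;2;29;13;13m🬂[38;2;32;16;14m[48;2;29;13;13m🬂[38;2;93;46;108m[48;2;30;14;13m🬀[38;2;32;16;14m[48;2;29;13;13m🬂[38;2;32;16;14m[48;2;29;13;13m🬂[38;2;32;16;14m[48;2;29;13;13m🬂[38;2;32;16;14m[48;2;29;13;13m🬂[38;2;32;16;14m[48;2;29;13;13m🬂[0m
[38;2;28;11;12m[48;2;26;8;11m🬂[38;2;28;11;12m[48;2;26;8;11m🬂[38;2;28;11;12m[48;2;26;8;11m🬂[38;2;28;11;12m[48;2;26;8;11m🬂[38;2;28;11;12m[48;2;26;8;11m🬂[38;2;28;11;12m[48;2;26;8;11m🬂[38;2;28;11;12m[48;2;26;8;11m🬂[38;2;28;11;12m[48;2;26;8;11m🬂[38;2;28;11;12m[48;2;26;8;11m🬂[38;2;28;11;12m[48;2;26;8;11m🬂[38;2;28;11;12m[48;2;26;8;11m🬂[38;2;28;11;12m[48;2;26;8;11m🬂[0m
</frame>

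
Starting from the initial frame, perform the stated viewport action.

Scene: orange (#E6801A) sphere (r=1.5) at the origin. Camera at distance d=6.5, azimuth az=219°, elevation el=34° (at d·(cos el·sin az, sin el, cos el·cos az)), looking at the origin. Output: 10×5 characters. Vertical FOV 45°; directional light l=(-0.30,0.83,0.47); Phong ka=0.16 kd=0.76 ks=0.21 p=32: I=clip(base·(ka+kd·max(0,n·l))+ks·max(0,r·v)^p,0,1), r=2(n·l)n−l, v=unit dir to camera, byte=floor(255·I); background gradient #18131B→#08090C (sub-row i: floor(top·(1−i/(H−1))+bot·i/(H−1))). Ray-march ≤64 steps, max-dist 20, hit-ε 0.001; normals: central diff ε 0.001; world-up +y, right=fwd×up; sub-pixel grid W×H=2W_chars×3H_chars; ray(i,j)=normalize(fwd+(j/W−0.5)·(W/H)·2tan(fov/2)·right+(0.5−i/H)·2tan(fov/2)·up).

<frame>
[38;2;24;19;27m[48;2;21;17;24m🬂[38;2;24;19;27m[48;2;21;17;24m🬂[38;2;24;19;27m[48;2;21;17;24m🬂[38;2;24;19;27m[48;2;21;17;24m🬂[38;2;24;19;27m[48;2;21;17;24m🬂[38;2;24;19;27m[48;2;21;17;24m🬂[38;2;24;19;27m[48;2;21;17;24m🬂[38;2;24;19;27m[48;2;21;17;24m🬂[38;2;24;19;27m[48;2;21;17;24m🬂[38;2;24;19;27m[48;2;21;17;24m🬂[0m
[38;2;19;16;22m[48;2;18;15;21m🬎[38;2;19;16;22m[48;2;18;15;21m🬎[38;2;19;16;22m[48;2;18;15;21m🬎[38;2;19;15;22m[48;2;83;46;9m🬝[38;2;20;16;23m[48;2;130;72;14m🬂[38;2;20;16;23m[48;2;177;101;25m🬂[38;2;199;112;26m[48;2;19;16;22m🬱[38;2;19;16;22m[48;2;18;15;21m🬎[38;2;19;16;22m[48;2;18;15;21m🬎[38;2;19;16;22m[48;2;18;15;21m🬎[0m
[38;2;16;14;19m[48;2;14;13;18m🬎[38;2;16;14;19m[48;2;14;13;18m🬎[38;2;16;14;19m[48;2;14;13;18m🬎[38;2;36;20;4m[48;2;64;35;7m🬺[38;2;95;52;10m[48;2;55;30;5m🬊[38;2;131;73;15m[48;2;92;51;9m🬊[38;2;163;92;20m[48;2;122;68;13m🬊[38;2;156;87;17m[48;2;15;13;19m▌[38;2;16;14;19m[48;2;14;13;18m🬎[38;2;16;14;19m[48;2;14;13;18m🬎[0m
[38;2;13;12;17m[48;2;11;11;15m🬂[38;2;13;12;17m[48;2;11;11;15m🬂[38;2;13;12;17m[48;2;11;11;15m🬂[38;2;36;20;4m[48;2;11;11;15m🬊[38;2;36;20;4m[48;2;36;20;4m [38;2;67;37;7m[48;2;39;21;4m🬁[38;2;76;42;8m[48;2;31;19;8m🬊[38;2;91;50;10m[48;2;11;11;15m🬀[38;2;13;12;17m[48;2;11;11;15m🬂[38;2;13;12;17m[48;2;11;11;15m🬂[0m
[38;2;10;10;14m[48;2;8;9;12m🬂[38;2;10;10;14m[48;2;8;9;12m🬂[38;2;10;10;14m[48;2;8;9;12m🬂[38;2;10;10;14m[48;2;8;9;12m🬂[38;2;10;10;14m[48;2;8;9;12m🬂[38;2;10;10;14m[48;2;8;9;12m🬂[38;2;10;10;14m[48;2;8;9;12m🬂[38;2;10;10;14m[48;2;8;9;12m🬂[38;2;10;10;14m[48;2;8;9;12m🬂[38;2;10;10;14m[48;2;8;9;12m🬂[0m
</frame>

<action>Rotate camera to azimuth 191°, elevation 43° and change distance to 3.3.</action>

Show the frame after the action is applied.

<frame>
[38;2;24;19;27m[48;2;21;17;24m🬂[38;2;22;18;25m[48;2;99;55;11m🬝[38;2;24;19;27m[48;2;120;66;13m🬀[38;2;142;79;15m[48;2;125;69;13m🬊[38;2;152;84;16m[48;2;135;75;15m🬊[38;2;167;96;26m[48;2;148;84;19m🬨[38;2;179;100;21m[48;2;194;124;54m🬂[38;2;187;107;27m[48;2;174;98;21m🬒[38;2;179;99;20m[48;2;23;18;26m🬱[38;2;24;19;27m[48;2;21;17;24m🬂[0m
[38;2;19;16;22m[48;2;18;15;21m🬎[38;2;81;45;9m[48;2;65;36;6m🬊[38;2;98;54;10m[48;2;82;45;8m🬊[38;2;109;61;12m[48;2;94;52;10m🬊[38;2;119;66;13m[48;2;104;58;11m🬊[38;2;129;72;15m[48;2;113;63;12m🬊[38;2;152;90;27m[48;2;125;69;14m🬂[38;2;157;90;23m[48;2;134;74;15m🬂[38;2;158;88;17m[48;2;140;78;15m🬊[38;2;160;88;17m[48;2;19;15;22m▌[0m
[38;2;36;20;4m[48;2;15;13;19m▐[38;2;51;28;5m[48;2;36;20;4m🬊[38;2;67;37;7m[48;2;51;28;5m🬊[38;2;79;44;8m[48;2;63;35;6m🬊[38;2;89;49;9m[48;2;74;41;8m🬊[38;2;98;54;10m[48;2;83;46;9m🬊[38;2;106;59;11m[48;2;91;50;10m🬊[38;2;115;64;12m[48;2;99;55;10m🬊[38;2;123;68;13m[48;2;107;59;11m🬊[38;2;132;73;14m[48;2;114;63;12m🬊[0m
[38;2;36;20;4m[48;2;11;11;15m🬁[38;2;36;20;4m[48;2;36;20;4m [38;2;36;20;4m[48;2;41;22;4m🬺[38;2;50;27;5m[48;2;37;20;4m🬂[38;2;57;32;6m[48;2;41;23;4m🬊[38;2;67;37;7m[48;2;51;28;5m🬊[38;2;75;41;8m[48;2;59;32;6m🬊[38;2;82;46;8m[48;2;66;36;7m🬊[38;2;89;49;9m[48;2;71;39;7m🬊[38;2;86;48;9m[48;2;11;11;15m🬕[0m
[38;2;10;10;14m[48;2;8;9;12m🬂[38;2;36;20;4m[48;2;8;9;12m🬊[38;2;36;20;4m[48;2;36;20;4m [38;2;36;20;4m[48;2;36;20;4m [38;2;36;20;4m[48;2;36;20;4m [38;2;36;20;4m[48;2;38;21;4m🬺[38;2;43;24;4m[48;2;36;20;4m🬂[38;2;49;27;5m[48;2;36;20;4m🬂[38;2;43;23;4m[48;2;8;9;12m🬝[38;2;48;26;5m[48;2;8;9;12m🬀[0m
</frame>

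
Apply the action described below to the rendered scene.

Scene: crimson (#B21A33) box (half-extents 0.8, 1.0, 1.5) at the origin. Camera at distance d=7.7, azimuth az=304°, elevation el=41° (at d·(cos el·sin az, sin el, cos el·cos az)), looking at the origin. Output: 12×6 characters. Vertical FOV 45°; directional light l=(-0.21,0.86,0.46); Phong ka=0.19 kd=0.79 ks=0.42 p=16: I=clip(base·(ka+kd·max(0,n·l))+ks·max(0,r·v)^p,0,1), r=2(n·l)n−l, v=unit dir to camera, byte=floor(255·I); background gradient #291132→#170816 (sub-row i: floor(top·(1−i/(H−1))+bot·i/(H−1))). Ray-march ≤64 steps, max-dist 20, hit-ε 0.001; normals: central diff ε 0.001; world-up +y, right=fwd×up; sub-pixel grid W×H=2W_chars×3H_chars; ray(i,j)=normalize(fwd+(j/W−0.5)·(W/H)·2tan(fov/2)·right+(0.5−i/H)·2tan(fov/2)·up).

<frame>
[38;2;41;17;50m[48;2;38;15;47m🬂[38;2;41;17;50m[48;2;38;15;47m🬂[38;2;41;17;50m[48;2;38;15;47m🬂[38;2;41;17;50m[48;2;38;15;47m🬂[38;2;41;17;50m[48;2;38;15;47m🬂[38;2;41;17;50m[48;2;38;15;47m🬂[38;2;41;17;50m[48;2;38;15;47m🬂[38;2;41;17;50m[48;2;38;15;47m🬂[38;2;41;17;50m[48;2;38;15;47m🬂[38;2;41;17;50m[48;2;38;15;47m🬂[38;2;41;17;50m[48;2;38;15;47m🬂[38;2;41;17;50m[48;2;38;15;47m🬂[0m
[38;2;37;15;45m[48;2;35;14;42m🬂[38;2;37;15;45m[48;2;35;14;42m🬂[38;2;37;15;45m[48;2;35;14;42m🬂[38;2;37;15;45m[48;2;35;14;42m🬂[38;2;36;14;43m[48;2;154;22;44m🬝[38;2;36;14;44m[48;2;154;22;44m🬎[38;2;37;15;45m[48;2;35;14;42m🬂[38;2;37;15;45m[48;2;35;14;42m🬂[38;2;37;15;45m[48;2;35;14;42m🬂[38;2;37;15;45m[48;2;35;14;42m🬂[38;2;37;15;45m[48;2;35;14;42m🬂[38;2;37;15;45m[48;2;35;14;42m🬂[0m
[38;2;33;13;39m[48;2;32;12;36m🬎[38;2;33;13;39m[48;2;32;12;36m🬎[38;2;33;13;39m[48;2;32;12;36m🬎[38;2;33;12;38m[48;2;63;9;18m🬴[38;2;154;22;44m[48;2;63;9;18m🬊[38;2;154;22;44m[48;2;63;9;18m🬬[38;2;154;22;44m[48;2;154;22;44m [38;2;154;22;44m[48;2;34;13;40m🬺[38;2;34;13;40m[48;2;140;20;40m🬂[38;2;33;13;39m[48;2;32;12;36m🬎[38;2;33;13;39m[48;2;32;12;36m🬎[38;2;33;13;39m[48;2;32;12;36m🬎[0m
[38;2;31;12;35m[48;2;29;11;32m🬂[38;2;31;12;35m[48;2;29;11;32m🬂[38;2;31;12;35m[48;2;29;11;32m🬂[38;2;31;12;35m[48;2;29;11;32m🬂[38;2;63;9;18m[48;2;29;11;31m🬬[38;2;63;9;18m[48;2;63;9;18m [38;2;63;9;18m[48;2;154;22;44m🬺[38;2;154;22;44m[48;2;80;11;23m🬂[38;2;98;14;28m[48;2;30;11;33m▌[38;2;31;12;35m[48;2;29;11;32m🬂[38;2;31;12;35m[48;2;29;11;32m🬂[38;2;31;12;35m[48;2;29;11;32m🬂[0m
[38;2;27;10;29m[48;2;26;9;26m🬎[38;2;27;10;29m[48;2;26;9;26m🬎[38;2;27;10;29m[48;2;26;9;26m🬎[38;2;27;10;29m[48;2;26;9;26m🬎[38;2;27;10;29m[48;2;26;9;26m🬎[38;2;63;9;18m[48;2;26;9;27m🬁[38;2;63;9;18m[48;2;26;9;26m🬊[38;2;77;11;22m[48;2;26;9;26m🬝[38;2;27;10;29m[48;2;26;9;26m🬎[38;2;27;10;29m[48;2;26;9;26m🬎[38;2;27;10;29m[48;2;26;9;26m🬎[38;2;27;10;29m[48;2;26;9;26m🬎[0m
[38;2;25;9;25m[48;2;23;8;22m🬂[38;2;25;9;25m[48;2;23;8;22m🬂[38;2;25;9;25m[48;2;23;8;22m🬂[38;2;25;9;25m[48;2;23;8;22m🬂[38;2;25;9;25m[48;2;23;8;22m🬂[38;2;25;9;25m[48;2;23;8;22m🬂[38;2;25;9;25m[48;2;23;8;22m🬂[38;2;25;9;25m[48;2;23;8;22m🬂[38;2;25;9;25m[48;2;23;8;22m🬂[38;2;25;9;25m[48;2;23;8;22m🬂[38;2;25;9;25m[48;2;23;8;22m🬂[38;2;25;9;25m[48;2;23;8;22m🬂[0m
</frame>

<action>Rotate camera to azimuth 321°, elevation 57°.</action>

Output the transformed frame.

<frame>
[38;2;41;17;50m[48;2;38;15;47m🬂[38;2;41;17;50m[48;2;38;15;47m🬂[38;2;41;17;50m[48;2;38;15;47m🬂[38;2;41;17;50m[48;2;38;15;47m🬂[38;2;41;17;50m[48;2;38;15;47m🬂[38;2;41;17;50m[48;2;38;15;47m🬂[38;2;41;17;50m[48;2;38;15;47m🬂[38;2;41;17;50m[48;2;38;15;47m🬂[38;2;41;17;50m[48;2;38;15;47m🬂[38;2;41;17;50m[48;2;38;15;47m🬂[38;2;41;17;50m[48;2;38;15;47m🬂[38;2;41;17;50m[48;2;38;15;47m🬂[0m
[38;2;37;15;45m[48;2;35;14;42m🬂[38;2;37;15;45m[48;2;35;14;42m🬂[38;2;37;15;45m[48;2;35;14;42m🬂[38;2;37;15;45m[48;2;35;14;42m🬂[38;2;36;14;43m[48;2;154;22;44m🬝[38;2;36;14;44m[48;2;154;22;44m🬆[38;2;154;22;44m[48;2;36;14;43m🬏[38;2;37;15;45m[48;2;35;14;42m🬂[38;2;37;15;45m[48;2;35;14;42m🬂[38;2;37;15;45m[48;2;35;14;42m🬂[38;2;37;15;45m[48;2;35;14;42m🬂[38;2;37;15;45m[48;2;35;14;42m🬂[0m
[38;2;33;13;39m[48;2;32;12;36m🬎[38;2;33;13;39m[48;2;32;12;36m🬎[38;2;33;13;39m[48;2;32;12;36m🬎[38;2;33;13;39m[48;2;32;12;36m🬎[38;2;154;22;44m[48;2;63;9;18m🬊[38;2;154;22;44m[48;2;154;22;44m [38;2;154;22;44m[48;2;154;22;44m [38;2;154;22;44m[48;2;33;13;39m🬱[38;2;154;22;44m[48;2;33;12;38m🬏[38;2;33;13;39m[48;2;32;12;36m🬎[38;2;33;13;39m[48;2;32;12;36m🬎[38;2;33;13;39m[48;2;32;12;36m🬎[0m
[38;2;31;12;35m[48;2;29;11;32m🬂[38;2;31;12;35m[48;2;29;11;32m🬂[38;2;31;12;35m[48;2;29;11;32m🬂[38;2;31;12;35m[48;2;29;11;32m🬂[38;2;63;9;18m[48;2;29;11;32m🬁[38;2;63;9;18m[48;2;154;22;44m🬺[38;2;154;22;44m[48;2;63;9;18m🬬[38;2;154;22;44m[48;2;98;14;28m🬝[38;2;126;18;36m[48;2;29;11;32m🬕[38;2;31;12;35m[48;2;29;11;32m🬂[38;2;31;12;35m[48;2;29;11;32m🬂[38;2;31;12;35m[48;2;29;11;32m🬂[0m
[38;2;27;10;29m[48;2;26;9;26m🬎[38;2;27;10;29m[48;2;26;9;26m🬎[38;2;27;10;29m[48;2;26;9;26m🬎[38;2;27;10;29m[48;2;26;9;26m🬎[38;2;27;10;29m[48;2;26;9;26m🬎[38;2;63;9;18m[48;2;26;9;27m🬁[38;2;26;9;26m[48;2;70;10;20m🬏[38;2;98;14;28m[48;2;26;9;26m🬆[38;2;98;14;28m[48;2;26;9;27m🬀[38;2;27;10;29m[48;2;26;9;26m🬎[38;2;27;10;29m[48;2;26;9;26m🬎[38;2;27;10;29m[48;2;26;9;26m🬎[0m
[38;2;25;9;25m[48;2;23;8;22m🬂[38;2;25;9;25m[48;2;23;8;22m🬂[38;2;25;9;25m[48;2;23;8;22m🬂[38;2;25;9;25m[48;2;23;8;22m🬂[38;2;25;9;25m[48;2;23;8;22m🬂[38;2;25;9;25m[48;2;23;8;22m🬂[38;2;25;9;25m[48;2;23;8;22m🬂[38;2;25;9;25m[48;2;23;8;22m🬂[38;2;25;9;25m[48;2;23;8;22m🬂[38;2;25;9;25m[48;2;23;8;22m🬂[38;2;25;9;25m[48;2;23;8;22m🬂[38;2;25;9;25m[48;2;23;8;22m🬂[0m
</frame>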